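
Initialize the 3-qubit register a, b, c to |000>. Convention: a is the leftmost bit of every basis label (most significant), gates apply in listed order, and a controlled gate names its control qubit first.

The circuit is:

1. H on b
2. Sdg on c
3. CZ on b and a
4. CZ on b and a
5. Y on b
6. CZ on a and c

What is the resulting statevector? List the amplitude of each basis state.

After the circuit, the state carries amplitude -sqrt(2)*I/2 on |000>, sqrt(2)*I/2 on |010>, and 0 on every other basis state. Key observation: steps 3-4 multiply out to the identity, so the circuit reduces to the remaining gates.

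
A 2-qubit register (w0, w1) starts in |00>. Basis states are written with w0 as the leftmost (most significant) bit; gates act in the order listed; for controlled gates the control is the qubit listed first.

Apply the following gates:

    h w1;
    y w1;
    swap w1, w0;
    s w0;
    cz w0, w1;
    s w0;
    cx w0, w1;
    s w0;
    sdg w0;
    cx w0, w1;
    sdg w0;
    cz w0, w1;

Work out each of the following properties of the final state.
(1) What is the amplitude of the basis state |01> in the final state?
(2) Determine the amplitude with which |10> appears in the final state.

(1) The final state's coefficient on |01> equals 0.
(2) The amplitude on |10> is -sqrt(2)/2.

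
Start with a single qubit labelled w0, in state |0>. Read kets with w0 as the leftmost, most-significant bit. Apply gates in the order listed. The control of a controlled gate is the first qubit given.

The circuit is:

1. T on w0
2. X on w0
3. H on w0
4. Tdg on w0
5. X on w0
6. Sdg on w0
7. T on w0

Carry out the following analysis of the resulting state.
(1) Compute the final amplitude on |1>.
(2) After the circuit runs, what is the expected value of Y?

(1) The final state's coefficient on |1> equals -sqrt(2)*exp(3*I*pi/4)/2.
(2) In the final state, Y has expectation 0.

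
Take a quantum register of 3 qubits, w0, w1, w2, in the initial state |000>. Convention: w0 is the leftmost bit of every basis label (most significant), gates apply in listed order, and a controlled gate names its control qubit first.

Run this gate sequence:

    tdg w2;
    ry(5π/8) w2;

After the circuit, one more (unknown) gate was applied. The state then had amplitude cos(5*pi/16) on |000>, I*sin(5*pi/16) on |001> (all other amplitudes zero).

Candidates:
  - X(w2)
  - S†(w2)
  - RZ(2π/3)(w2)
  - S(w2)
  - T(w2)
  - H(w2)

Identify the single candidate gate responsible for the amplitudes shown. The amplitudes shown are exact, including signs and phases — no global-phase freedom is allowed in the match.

It was S(w2) that produced the state shown.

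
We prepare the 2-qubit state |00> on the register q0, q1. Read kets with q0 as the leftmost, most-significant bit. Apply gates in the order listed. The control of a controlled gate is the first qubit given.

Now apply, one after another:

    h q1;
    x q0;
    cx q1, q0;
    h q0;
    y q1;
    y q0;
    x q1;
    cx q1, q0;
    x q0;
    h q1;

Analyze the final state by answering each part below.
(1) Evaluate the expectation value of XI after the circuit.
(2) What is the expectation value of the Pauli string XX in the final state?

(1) The observable XI averages to 0.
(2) The observable XX averages to 1.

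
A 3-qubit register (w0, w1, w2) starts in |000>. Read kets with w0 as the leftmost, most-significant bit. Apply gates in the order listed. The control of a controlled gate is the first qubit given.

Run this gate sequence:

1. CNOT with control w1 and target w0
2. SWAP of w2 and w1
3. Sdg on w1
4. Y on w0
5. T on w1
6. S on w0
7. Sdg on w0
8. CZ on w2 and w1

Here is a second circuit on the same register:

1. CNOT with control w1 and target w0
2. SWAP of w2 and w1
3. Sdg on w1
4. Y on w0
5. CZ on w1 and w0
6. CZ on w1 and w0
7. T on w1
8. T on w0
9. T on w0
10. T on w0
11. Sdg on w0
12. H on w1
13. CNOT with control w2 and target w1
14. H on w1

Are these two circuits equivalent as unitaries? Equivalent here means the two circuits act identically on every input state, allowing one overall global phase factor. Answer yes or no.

No: there is an input state on which the two circuits produce genuinely different outputs (not merely differing by a phase).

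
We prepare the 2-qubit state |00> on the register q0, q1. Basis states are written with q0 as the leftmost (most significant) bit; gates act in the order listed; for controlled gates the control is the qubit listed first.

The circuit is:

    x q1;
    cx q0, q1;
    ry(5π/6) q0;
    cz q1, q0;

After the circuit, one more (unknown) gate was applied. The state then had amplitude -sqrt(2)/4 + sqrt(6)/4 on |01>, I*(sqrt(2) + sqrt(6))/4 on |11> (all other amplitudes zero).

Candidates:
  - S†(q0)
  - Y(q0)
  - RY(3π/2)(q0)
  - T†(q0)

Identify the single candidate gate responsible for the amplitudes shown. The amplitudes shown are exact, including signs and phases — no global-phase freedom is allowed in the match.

The applied gate was S†(q0).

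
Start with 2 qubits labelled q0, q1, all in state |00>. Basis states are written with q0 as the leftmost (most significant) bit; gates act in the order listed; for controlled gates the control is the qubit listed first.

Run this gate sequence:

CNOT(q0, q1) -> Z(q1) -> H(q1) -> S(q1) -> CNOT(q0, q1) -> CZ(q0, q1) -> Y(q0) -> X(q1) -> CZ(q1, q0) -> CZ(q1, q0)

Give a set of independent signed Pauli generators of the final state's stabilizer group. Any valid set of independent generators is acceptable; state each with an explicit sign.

One valid set of independent stabilizer generators is -IY, -ZI (any independent generating set of the same group is equally correct). Key observation: steps 9-10 multiply out to the identity, so the circuit reduces to the remaining gates.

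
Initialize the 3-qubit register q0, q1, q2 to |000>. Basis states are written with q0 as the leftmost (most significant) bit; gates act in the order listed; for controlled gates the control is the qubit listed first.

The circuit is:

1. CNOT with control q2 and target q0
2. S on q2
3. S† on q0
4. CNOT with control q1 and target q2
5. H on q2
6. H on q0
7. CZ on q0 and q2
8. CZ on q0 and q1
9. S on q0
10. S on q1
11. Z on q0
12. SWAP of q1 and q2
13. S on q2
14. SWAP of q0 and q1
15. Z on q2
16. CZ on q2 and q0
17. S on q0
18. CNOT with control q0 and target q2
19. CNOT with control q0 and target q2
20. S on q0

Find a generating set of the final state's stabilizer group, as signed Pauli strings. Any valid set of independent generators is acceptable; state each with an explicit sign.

The stabilizer group can be generated by -XZI, -ZYI, +IIZ, among other valid generating sets.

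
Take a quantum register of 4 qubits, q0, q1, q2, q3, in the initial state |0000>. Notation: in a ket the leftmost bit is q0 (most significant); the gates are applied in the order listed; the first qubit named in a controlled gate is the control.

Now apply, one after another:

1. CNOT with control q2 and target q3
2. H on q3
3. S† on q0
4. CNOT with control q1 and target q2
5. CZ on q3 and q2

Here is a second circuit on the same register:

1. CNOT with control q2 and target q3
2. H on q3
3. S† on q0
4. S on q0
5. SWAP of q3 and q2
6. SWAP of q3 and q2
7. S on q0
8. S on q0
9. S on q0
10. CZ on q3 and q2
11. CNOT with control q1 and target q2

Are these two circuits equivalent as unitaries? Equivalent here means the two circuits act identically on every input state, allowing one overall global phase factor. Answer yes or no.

No, they are not equivalent — no single phase factor reconciles the two unitaries.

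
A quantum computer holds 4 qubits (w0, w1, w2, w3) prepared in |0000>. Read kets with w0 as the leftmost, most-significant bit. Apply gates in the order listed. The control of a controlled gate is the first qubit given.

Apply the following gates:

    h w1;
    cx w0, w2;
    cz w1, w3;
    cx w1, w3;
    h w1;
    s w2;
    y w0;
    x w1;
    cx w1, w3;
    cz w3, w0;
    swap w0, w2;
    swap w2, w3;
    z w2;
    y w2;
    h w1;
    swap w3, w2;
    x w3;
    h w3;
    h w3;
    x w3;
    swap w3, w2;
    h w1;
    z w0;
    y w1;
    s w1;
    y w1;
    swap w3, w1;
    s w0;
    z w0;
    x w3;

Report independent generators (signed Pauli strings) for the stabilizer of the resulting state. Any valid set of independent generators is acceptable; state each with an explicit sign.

The stabilizer group can be generated by -IIXZ, -IIZY, +ZIII, -IZII, among other valid generating sets. Key observation: the block from step 15 through step 22 cancels to the identity and can be dropped.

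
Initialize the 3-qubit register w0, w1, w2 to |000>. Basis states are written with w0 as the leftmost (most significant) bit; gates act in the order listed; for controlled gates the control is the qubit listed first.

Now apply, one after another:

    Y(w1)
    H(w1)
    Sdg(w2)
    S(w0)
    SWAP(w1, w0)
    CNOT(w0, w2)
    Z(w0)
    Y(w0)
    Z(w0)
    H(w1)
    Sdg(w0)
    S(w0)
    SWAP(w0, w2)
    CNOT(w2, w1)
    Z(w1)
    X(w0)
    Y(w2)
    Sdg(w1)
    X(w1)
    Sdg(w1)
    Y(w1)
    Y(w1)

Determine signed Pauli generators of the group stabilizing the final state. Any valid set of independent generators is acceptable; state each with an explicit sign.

The final state is stabilized by the group generated by -XIX, -IXI, -ZIZ; other independent generating sets are equally valid.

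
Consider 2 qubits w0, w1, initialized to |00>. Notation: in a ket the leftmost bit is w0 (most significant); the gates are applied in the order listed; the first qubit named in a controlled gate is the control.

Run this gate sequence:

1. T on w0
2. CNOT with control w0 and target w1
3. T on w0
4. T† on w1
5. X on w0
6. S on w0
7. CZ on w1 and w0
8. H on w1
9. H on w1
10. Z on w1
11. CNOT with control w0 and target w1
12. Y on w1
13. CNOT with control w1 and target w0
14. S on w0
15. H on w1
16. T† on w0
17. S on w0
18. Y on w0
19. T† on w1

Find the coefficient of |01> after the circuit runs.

The final state's coefficient on |01> equals sqrt(2)/2.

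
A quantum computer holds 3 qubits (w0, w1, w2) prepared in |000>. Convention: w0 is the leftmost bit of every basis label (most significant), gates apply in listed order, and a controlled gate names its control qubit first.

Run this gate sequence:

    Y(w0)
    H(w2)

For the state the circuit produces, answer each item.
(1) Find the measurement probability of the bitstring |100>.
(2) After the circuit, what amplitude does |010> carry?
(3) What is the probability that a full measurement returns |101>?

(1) Outcome |100> occurs with probability 1/2.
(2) |010> carries amplitude 0 in the final state.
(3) The probability of measuring |101> is 1/2.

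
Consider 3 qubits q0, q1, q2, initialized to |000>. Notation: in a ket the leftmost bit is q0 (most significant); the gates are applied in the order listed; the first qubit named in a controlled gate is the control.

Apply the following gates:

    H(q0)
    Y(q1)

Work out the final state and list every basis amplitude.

The resulting statevector has amplitude sqrt(2)*I/2 on |010>, sqrt(2)*I/2 on |110>, and 0 on every other basis state.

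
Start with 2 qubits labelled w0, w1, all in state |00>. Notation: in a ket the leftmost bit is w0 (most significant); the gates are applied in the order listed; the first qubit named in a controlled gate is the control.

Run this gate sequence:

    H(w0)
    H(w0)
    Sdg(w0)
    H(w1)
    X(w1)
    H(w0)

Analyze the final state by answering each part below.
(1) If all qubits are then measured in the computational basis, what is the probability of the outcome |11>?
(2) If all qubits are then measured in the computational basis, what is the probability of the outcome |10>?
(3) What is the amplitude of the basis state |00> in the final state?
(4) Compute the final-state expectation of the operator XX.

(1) A full measurement returns |11> with probability 1/4.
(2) A full measurement returns |10> with probability 1/4.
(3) The final state's coefficient on |00> equals 1/2.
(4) The observable XX averages to 1.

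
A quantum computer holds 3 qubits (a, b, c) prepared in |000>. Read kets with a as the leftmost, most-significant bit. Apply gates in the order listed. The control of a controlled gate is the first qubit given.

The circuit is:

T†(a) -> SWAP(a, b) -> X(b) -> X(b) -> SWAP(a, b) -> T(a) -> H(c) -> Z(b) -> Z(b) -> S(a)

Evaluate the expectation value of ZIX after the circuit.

The observable ZIX averages to 1. Key observation: the block from step 1 through step 6 cancels to the identity and can be dropped.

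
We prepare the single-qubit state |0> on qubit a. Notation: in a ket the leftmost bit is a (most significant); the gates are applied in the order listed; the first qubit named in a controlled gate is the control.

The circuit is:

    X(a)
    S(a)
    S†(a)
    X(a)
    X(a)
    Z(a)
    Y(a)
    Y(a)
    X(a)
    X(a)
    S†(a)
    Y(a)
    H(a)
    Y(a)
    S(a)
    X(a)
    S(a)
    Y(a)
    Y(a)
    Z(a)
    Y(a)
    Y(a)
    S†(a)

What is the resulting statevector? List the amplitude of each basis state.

The resulting statevector has amplitude -sqrt(2)/2 on |0>, sqrt(2)*I/2 on |1>. Key observation: the block from step 1 through step 4 cancels to the identity and can be dropped.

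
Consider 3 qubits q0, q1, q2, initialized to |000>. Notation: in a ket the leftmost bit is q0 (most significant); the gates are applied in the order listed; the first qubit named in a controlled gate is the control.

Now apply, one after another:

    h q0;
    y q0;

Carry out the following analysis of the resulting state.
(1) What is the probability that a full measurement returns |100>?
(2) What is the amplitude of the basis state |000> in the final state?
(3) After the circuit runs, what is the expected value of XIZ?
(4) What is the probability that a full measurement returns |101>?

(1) A full measurement returns |100> with probability 1/2.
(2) The final state's coefficient on |000> equals -sqrt(2)*I/2.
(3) The expectation value of XIZ is -1.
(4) A full measurement returns |101> with probability 0.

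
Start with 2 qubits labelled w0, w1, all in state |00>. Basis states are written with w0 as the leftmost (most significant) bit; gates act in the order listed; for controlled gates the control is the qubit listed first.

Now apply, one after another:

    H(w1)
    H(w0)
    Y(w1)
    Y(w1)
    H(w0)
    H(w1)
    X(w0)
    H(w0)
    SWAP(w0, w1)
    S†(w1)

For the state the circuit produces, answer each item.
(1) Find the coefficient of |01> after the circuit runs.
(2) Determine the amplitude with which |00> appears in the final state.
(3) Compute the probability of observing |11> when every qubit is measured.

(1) The amplitude on |01> is sqrt(2)*I/2. Key observation: the block from step 1 through step 6 cancels to the identity and can be dropped.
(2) The amplitude on |00> is sqrt(2)/2.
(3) The probability of measuring |11> is 0.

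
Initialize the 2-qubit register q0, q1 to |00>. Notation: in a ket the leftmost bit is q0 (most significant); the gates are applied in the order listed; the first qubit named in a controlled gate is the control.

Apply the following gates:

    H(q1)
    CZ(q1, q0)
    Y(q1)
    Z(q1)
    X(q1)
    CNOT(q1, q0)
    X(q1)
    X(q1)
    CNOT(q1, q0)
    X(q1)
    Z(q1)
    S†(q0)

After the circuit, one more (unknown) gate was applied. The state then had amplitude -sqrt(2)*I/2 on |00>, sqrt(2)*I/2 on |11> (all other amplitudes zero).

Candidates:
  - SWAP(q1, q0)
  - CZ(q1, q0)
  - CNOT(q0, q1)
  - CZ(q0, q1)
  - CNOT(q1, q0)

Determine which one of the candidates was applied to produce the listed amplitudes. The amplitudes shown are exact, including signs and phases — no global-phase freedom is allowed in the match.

The applied gate was CNOT(q1, q0). Key observation: the block from step 4 through step 11 cancels to the identity and can be dropped.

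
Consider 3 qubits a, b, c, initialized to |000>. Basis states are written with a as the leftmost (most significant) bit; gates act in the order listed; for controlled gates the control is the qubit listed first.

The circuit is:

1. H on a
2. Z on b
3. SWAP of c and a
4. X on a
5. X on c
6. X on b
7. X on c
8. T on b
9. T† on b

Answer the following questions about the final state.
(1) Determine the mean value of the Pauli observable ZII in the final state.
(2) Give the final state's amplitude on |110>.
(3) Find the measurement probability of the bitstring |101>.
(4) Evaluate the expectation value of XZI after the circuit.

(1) The observable ZII averages to -1.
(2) The final state's coefficient on |110> equals sqrt(2)/2.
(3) Outcome |101> occurs with probability 0.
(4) The expectation value of XZI is 0.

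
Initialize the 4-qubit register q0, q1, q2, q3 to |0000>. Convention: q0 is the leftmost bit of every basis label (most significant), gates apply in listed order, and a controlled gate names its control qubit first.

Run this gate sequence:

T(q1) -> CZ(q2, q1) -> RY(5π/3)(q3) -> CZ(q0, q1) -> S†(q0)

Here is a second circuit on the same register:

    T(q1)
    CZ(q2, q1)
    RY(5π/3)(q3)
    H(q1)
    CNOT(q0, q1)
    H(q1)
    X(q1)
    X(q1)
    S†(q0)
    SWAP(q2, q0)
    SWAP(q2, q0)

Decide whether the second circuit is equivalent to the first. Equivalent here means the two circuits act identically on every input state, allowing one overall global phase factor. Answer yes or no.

Yes, they are equivalent — the unitaries differ by at most a global phase.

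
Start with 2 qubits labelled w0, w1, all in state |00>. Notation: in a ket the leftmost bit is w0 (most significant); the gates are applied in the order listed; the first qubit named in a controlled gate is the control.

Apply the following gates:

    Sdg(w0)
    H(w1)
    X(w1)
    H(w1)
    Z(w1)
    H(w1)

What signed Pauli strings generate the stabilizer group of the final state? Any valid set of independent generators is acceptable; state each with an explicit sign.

The final state is stabilized by the group generated by +IX, +ZI; other independent generating sets are equally valid. Key observation: steps 2-5 multiply out to the identity, so the circuit reduces to the remaining gates.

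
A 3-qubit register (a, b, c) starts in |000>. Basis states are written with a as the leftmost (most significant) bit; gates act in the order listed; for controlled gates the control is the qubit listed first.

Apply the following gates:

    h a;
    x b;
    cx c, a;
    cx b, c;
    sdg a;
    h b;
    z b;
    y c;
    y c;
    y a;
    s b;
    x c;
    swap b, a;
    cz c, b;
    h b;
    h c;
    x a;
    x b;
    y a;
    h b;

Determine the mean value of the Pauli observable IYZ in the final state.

In the final state, IYZ has expectation 0.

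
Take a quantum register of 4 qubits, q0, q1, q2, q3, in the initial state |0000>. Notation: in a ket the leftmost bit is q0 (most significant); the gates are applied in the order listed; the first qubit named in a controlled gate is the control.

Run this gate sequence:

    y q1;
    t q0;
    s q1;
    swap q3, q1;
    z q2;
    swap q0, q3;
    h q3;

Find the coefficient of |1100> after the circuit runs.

|1100> carries amplitude 0 in the final state.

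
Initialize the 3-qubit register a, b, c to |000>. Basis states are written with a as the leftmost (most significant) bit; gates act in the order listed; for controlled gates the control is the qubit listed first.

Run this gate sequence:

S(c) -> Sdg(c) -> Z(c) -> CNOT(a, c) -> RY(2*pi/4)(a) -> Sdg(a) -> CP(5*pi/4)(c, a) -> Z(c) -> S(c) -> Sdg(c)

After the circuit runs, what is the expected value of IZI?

The expectation value of IZI is 1.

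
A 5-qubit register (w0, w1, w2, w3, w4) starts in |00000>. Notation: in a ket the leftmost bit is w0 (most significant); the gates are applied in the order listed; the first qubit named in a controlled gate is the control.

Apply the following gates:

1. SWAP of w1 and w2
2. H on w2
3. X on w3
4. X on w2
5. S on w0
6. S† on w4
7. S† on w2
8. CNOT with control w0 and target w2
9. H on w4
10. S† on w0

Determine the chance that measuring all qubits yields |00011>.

A full measurement returns |00011> with probability 1/4.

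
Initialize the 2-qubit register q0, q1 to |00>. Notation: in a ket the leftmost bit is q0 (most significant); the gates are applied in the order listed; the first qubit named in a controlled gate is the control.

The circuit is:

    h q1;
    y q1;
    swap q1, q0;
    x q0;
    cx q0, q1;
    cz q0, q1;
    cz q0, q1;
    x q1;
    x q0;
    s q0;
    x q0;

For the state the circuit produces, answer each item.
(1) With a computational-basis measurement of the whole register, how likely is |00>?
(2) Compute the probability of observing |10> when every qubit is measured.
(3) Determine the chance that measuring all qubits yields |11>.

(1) A full measurement returns |00> with probability 0.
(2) The probability of measuring |10> is 1/2.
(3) A full measurement returns |11> with probability 0.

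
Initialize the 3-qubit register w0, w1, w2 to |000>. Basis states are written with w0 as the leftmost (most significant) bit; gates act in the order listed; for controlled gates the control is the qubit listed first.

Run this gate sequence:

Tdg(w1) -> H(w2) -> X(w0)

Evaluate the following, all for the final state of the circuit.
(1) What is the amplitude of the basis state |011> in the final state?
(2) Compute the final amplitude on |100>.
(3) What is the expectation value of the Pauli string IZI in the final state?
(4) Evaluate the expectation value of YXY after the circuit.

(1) The amplitude on |011> is 0.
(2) |100> carries amplitude sqrt(2)/2 in the final state.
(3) The expectation value of IZI is 1.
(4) The expectation value of YXY is 0.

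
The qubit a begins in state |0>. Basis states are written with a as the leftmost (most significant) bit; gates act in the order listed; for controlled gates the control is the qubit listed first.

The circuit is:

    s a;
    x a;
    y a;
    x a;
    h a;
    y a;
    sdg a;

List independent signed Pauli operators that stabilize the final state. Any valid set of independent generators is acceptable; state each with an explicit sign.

The final state is stabilized by the group generated by -Y; other independent generating sets are equally valid.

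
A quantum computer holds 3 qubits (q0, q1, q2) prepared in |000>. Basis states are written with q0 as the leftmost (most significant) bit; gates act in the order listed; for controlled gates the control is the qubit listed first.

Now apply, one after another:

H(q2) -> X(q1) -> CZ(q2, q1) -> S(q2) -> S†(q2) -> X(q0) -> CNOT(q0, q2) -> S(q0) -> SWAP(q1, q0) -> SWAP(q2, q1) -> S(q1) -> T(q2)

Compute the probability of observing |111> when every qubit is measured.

Outcome |111> occurs with probability 1/2.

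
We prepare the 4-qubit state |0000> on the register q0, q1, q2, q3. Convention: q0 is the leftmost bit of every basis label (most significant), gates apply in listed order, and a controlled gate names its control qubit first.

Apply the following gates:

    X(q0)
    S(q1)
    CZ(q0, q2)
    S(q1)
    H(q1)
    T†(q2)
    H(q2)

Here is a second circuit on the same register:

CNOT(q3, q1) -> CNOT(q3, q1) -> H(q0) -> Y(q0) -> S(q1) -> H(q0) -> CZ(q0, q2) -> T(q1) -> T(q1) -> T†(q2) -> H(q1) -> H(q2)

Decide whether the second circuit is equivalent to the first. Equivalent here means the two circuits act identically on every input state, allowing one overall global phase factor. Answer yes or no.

No, they are not equivalent — no single phase factor reconciles the two unitaries.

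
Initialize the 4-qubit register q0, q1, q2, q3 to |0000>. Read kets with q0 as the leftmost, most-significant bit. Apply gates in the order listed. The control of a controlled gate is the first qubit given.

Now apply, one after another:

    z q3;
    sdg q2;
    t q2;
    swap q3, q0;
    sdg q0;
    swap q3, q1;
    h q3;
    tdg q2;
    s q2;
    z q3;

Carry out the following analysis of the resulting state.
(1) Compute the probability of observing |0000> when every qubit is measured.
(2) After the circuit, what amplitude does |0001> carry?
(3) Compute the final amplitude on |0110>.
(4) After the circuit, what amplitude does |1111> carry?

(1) A full measurement returns |0000> with probability 1/2.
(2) The amplitude on |0001> is -sqrt(2)/2.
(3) The final state's coefficient on |0110> equals 0.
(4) The final state's coefficient on |1111> equals 0.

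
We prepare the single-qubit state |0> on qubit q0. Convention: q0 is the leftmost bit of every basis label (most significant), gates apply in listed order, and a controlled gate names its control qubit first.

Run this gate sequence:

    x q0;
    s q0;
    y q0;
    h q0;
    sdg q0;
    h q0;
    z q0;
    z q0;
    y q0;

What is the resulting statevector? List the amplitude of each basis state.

After the circuit, the state carries amplitude 1/2 - I/2 on |0>, 1/2 + I/2 on |1>.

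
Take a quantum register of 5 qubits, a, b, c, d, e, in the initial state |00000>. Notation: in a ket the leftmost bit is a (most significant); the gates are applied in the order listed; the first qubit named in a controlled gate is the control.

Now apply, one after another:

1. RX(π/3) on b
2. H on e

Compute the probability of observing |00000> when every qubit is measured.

The probability of measuring |00000> is 3/8.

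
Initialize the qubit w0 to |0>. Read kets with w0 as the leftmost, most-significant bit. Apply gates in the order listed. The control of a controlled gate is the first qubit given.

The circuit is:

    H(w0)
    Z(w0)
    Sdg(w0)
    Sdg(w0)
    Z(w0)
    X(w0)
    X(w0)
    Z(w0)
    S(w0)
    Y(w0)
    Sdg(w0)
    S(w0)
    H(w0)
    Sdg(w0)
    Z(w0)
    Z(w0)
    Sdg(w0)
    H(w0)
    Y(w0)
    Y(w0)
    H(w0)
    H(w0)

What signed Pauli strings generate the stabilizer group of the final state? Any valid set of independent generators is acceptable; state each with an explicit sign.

The final state is stabilized by the group generated by -Y; other independent generating sets are equally valid.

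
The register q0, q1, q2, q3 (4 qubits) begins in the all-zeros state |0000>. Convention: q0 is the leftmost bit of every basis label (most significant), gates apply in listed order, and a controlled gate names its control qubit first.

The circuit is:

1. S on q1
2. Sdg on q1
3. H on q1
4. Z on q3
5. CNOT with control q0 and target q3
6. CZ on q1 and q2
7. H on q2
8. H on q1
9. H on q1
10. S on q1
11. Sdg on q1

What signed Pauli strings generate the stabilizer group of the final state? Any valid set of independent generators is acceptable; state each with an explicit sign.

The final state is stabilized by the group generated by +IXII, +IIXI, +ZIII, +IIIZ; other independent generating sets are equally valid.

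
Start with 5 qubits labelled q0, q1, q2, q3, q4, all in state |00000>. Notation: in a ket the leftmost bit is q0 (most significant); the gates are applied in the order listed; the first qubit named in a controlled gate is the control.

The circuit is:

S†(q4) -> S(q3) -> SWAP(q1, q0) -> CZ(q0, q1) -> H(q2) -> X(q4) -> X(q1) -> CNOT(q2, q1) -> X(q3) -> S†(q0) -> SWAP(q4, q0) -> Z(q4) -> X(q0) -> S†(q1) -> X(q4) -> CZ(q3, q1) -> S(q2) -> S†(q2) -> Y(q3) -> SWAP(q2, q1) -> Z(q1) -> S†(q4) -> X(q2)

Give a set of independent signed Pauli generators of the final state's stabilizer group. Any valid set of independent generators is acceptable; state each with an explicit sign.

The stabilizer group can be generated by +IXYII, +ZIIII, +IZZII, +IIIZI, -IIIIZ, among other valid generating sets.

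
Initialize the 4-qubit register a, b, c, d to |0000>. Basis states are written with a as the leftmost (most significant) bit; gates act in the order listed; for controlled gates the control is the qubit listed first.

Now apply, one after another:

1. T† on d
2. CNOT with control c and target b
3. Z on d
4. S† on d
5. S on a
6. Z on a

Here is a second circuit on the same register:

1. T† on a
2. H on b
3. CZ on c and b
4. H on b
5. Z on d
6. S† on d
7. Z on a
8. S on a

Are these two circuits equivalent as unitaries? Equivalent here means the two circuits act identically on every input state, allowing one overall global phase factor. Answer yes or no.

No — the two circuits implement different unitaries, even allowing a global phase.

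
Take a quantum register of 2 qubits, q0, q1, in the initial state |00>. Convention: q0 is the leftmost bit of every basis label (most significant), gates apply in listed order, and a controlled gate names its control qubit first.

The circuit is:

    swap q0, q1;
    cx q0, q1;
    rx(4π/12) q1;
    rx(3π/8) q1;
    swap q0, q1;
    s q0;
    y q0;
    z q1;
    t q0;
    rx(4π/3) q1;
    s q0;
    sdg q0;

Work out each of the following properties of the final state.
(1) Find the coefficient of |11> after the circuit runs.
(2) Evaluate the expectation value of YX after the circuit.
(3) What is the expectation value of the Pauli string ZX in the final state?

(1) |11> carries amplitude sqrt(3)*exp(I*pi/4)*sin(7*pi/48)/2 in the final state.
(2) The observable YX averages to 0.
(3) In the final state, ZX has expectation 0.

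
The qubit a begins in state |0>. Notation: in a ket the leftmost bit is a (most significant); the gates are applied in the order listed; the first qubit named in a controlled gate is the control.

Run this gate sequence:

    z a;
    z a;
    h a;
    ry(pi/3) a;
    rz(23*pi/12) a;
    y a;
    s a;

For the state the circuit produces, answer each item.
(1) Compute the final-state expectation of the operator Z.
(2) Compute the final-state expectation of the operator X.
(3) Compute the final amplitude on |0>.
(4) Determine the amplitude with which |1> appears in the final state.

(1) The observable Z averages to sqrt(3)/2.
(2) The observable X averages to -sqrt(2)/8 + sqrt(6)/8.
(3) The amplitude on |0> is (sqrt(2) + sqrt(6))*exp(11*I*pi/24)/4.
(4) |1> carries amplitude (-sqrt(2) + sqrt(6))*exp(I*pi/24)/4 in the final state.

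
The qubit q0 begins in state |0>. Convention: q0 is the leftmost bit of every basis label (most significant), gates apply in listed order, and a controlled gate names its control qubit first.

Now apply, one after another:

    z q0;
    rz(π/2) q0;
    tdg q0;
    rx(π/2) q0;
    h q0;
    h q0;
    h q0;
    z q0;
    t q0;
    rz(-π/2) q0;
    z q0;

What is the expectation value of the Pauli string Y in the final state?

The expectation value of Y is sqrt(2)/2.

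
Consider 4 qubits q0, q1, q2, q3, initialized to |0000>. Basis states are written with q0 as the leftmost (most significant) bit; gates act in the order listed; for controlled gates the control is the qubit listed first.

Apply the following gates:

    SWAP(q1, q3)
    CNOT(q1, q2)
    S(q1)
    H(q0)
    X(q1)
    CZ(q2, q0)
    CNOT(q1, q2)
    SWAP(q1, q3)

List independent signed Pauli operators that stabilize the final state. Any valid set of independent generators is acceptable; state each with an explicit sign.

The stabilizer group can be generated by +XIII, +IZII, -IIZI, -IIIZ, among other valid generating sets.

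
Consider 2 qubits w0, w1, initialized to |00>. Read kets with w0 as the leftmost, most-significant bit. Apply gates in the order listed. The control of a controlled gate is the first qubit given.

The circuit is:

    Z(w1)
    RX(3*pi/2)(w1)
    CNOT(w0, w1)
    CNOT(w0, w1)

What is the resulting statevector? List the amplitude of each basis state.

The resulting statevector has amplitude -sqrt(2)/2 on |00>, -sqrt(2)*I/2 on |01>, 0 on |10>, 0 on |11>. Key observation: steps 3-4 multiply out to the identity, so the circuit reduces to the remaining gates.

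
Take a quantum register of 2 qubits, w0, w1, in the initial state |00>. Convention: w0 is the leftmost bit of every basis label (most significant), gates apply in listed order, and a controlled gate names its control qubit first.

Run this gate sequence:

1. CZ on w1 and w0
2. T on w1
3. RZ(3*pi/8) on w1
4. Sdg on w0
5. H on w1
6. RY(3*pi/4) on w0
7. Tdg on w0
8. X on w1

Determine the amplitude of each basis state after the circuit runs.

After the circuit, the state carries amplitude -sqrt(4 - 2*sqrt(2))*exp(13*I*pi/16)/4 on |00>, -sqrt(4 - 2*sqrt(2))*exp(13*I*pi/16)/4 on |01>, -sqrt(2*sqrt(2) + 4)*exp(9*I*pi/16)/4 on |10>, -sqrt(2*sqrt(2) + 4)*exp(9*I*pi/16)/4 on |11>.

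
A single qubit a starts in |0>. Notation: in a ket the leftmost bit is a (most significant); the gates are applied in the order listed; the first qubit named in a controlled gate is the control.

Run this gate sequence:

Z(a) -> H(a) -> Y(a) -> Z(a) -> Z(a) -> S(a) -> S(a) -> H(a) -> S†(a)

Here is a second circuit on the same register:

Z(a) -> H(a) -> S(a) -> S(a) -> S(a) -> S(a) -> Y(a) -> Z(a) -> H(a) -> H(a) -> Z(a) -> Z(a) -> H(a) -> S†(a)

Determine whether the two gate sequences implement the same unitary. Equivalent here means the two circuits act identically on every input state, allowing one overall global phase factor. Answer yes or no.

Yes: on every input state the two circuits agree up to one overall phase factor.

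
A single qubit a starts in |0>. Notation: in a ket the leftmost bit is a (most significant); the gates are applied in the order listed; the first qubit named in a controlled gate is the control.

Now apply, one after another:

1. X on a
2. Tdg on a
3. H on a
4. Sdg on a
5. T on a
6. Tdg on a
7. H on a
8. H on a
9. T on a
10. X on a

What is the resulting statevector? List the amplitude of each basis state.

The resulting statevector has amplitude sqrt(2)*I/2 on |0>, -sqrt(2)*exp(3*I*pi/4)/2 on |1>.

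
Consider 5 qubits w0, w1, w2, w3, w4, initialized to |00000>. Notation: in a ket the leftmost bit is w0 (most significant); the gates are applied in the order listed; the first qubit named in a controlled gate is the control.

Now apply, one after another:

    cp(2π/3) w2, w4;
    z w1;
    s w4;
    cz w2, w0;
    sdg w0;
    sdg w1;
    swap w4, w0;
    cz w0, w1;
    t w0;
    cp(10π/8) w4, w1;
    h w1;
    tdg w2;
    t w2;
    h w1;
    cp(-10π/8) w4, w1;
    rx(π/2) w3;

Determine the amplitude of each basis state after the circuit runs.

The resulting statevector has amplitude sqrt(2)/2 on |00000>, -sqrt(2)*I/2 on |00010>, and 0 on every other basis state.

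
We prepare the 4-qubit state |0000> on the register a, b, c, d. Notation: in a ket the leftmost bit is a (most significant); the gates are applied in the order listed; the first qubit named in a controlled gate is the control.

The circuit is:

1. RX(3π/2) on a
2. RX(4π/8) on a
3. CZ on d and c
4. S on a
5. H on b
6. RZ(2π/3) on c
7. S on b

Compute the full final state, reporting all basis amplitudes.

The final amplitudes are sqrt(2)*exp(2*I*pi/3)/2 on |0000>, -sqrt(2)*exp(I*pi/6)/2 on |0100>, and 0 on every other basis state.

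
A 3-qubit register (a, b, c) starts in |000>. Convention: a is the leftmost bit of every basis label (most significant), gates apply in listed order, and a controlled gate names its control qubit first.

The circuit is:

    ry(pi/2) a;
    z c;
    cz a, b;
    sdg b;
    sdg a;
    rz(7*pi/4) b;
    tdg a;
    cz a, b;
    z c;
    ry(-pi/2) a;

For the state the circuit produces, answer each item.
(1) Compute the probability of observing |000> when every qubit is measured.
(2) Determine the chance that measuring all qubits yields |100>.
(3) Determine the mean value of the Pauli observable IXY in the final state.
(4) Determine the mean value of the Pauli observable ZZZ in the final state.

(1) A full measurement returns |000> with probability 1/2 - sqrt(2)/4.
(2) A full measurement returns |100> with probability sqrt(2)/4 + 1/2.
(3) In the final state, IXY has expectation 0.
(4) The observable ZZZ averages to -sqrt(2)/2.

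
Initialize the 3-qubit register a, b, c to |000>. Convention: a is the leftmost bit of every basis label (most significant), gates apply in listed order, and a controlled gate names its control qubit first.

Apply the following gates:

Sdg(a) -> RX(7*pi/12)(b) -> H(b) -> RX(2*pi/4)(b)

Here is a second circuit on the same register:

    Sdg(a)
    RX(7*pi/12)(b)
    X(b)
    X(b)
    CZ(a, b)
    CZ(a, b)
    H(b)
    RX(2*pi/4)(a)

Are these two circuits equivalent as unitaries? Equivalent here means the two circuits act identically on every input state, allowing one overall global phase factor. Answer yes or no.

No: there is an input state on which the two circuits produce genuinely different outputs (not merely differing by a phase).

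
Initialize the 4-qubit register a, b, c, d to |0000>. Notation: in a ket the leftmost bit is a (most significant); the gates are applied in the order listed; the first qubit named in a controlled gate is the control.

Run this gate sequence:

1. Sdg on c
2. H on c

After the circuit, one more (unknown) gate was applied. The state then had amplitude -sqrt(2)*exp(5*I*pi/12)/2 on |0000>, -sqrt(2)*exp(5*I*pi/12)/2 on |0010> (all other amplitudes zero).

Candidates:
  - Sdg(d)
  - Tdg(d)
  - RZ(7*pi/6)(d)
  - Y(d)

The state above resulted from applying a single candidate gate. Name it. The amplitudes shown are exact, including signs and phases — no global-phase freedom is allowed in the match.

The applied gate was RZ(7*pi/6)(d).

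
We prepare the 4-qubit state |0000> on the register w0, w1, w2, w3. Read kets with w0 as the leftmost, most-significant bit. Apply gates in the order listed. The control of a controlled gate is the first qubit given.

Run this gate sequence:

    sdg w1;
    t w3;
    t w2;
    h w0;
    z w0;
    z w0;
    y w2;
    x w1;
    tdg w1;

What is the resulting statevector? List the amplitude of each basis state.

The final amplitudes are sqrt(2)*exp(I*pi/4)/2 on |0110>, sqrt(2)*exp(I*pi/4)/2 on |1110>, and 0 on every other basis state.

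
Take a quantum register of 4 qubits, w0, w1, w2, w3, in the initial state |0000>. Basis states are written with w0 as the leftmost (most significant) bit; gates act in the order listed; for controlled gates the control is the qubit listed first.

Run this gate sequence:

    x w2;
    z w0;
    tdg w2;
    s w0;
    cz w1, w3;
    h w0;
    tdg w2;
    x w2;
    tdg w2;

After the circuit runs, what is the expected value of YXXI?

In the final state, YXXI has expectation 0.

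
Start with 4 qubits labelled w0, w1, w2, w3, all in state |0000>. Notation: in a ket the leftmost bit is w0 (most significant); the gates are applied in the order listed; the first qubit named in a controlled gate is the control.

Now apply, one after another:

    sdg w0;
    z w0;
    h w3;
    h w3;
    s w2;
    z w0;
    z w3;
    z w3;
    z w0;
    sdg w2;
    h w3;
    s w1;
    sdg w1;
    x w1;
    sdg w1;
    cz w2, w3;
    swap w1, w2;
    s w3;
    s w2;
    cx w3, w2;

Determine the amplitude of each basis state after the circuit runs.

The final amplitudes are sqrt(2)*I/2 on |0001>, sqrt(2)/2 on |0010>, and 0 on every other basis state. Key observation: gates 4-11 undo each other exactly, leaving only the rest of the circuit to track.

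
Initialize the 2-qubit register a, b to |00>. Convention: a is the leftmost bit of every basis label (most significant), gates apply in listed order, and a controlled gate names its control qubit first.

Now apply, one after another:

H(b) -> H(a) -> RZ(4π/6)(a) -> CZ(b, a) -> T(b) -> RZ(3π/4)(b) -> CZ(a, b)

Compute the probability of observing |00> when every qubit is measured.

The probability of measuring |00> is 1/4.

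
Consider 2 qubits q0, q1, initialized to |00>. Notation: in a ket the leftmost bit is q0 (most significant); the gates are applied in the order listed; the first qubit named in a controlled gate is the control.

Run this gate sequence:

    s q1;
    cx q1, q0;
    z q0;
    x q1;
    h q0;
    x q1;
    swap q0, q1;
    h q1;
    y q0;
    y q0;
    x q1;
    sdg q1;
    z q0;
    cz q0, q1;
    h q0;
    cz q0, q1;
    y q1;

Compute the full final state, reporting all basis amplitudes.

After the circuit, the state carries amplitude -sqrt(2)/2 on |00>, 0 on |01>, sqrt(2)/2 on |10>, 0 on |11>.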